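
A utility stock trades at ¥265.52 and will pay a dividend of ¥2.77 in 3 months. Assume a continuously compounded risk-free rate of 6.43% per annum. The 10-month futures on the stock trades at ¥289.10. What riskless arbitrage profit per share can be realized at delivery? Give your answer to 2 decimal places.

PV(dividends) I = 2.77·e^(−0.0643·3/12) = 2.7258
Fair futures F* = (S − I)·e^(rT) = (265.52 − 2.7258)·e^0.053583 = 262.7942 × 1.055045 = 277.2597
Market ¥289.10 > fair 277.2597: forward overpriced → cash-and-carry (borrow at r, buy the stock and collect the dividends, short the forward).
Profit at T = |F_mkt − F*| = |289.10 − 277.2597| = ¥11.84 per share

¥11.84 per share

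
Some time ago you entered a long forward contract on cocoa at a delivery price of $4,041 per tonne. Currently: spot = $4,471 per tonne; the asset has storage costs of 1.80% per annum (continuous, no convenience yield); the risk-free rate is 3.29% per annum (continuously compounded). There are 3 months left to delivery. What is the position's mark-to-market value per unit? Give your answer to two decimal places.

Current fair forward for the remaining 3 months: F = S·e^((r + u)·T), (r + u) = 0.0329 + 0.0180 = 0.0509
F = 4471 · e^(0.0509 × 3/12) = 4471 × 1.01280631 = 4528.2570
Value of long forward = (F − K)·e^(−rT) = (4528.2570 − 4041) · e^(−0.0329·3/12)
= 487.2570 × 0.99180873 = 483.27

$483.27 per tonne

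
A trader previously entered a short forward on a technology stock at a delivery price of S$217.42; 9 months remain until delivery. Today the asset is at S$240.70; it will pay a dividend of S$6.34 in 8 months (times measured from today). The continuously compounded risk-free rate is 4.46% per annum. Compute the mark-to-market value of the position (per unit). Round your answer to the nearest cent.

PV(remaining dividends) I = 6.34·e^(−0.0446·8/12) = 6.1543
Current forward F = (S − I)·e^(rT) = (240.70 − 6.1543)·e^(0.0446·9/12) = 234.5457 × 1.034016 = 242.5240
Value (long) = (F − K)·e^(−rT) = (242.5240 − 217.42) × 0.967103 = 24.2782
Short position value = −(long value) = -S$24.28

-S$24.28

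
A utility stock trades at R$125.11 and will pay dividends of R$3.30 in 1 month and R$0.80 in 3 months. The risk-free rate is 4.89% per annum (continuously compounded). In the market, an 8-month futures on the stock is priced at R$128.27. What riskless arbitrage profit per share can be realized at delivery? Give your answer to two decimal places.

PV(dividends) I = 3.30·e^(−0.0489·1/12) + 0.80·e^(−0.0489·3/12) = 4.0769
Fair futures F* = (S − I)·e^(rT) = (125.11 − 4.0769)·e^0.032600 = 121.0331 × 1.033137 = 125.0438
Market R$128.27 > fair 125.0438: forward overpriced → cash-and-carry (borrow at r, buy the stock and collect the dividends, short the forward).
Profit at T = |F_mkt − F*| = |128.27 − 125.0438| = R$3.23 per share

R$3.23 per share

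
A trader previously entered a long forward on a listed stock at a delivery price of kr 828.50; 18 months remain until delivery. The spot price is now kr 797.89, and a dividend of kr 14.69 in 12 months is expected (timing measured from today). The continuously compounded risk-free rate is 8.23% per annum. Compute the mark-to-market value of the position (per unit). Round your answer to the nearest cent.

PV(remaining dividends) I = 14.69·e^(−0.0823·12/12) = 13.5294
Current forward F = (S − I)·e^(rT) = (797.89 − 13.5294)·e^(0.0823·18/12) = 784.3606 × 1.131393 = 887.4201
Value (long) = (F − K)·e^(−rT) = (887.4201 − 828.50) × 0.883866 = 52.0775
Value = kr 52.08

kr 52.08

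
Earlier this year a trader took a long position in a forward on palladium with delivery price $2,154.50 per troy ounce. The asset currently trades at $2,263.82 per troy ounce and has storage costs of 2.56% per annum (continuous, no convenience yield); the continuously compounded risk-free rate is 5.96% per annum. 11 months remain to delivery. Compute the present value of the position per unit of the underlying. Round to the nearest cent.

Current fair forward for the remaining 11 months: F = S·e^((r + u)·T), (r + u) = 0.0596 + 0.0256 = 0.0852
F = 2263.82 · e^(0.0852 × 11/12) = 2263.82 × 1.08123078 = 2447.7119
Value of long forward = (F − K)·e^(−rT) = (2447.7119 − 2154.50) · e^(−0.0596·11/12)
= 293.2119 × 0.94683226 = 277.62

$277.62 per troy ounce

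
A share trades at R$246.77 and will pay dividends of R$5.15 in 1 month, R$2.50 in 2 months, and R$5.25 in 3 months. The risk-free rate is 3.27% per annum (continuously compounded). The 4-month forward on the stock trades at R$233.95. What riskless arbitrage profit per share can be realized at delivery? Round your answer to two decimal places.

R$2.55 per share

PV(dividends) I = 5.15·e^(−0.0327·1/12) + 2.50·e^(−0.0327·2/12) + 5.25·e^(−0.0327·3/12) = 12.8297
Fair forward F* = (S − I)·e^(rT) = (246.77 − 12.8297)·e^0.010900 = 233.9403 × 1.010960 = 236.5043
Market R$233.95 < fair 236.5043: forward underpriced → reverse cash-and-carry (short the stock, invest proceeds at r, pay the dividends, go long the forward).
Profit at T = |F_mkt − F*| = |233.95 − 236.5043| = R$2.55 per share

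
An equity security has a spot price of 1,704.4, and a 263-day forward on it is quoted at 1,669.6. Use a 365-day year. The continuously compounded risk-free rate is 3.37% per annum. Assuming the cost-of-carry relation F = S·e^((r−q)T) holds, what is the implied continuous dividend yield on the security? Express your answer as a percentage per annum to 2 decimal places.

From F = S·e^((r−q)T): (r − q) = ln(F/S)/T
ln(1669.6/1704.4) = ln(0.979582) = -0.020629
(r − q) = -0.020629 / (263/365) = -0.028630
q = r − ln(F/S)/T = 0.0337 + 0.028630 = 0.062330
q = 6.23%

6.23%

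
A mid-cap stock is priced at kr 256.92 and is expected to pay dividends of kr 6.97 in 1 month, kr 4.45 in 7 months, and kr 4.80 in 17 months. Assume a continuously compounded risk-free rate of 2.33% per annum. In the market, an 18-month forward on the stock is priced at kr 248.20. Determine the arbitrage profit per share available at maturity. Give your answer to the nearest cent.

PV(dividends) I = 6.97·e^(−0.0233·1/12) + 4.45·e^(−0.0233·7/12) + 4.80·e^(−0.0233·17/12) = 15.9906
Fair forward F* = (S − I)·e^(rT) = (256.92 − 15.9906)·e^0.034950 = 240.9294 × 1.035568 = 249.4988
Market kr 248.20 < fair 249.4988: forward underpriced → reverse cash-and-carry (short the stock, invest proceeds at r, pay the dividends, go long the forward).
Profit at T = |F_mkt − F*| = |248.20 − 249.4988| = kr 1.30 per share

kr 1.30 per share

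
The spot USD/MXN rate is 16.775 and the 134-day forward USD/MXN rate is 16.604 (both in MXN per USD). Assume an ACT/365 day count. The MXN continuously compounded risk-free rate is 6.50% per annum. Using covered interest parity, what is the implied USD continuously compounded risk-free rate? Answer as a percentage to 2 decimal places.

9.29%

F = S·e^((r_MXN − r_USD)T) ⇒ r_USD = r_MXN − ln(F/S)/T
ln(16.604/16.775) = -0.010246; /(134/365) = -0.027909
r_USD = 0.0650 + 0.027909 = 0.092909
r_USD = 9.29%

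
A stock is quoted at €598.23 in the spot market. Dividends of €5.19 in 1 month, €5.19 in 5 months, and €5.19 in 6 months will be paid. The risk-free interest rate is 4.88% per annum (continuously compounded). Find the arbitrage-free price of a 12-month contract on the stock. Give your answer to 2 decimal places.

PV(dividends) I = 5.19·e^(−0.0488·1/12) + 5.19·e^(−0.0488·5/12) + 5.19·e^(−0.0488·6/12)
I = 5.1689 + 5.0855 + 5.0649 = 15.3193
F = (S − I)·e^(rT) = (598.23 − 15.3193) · e^(0.0488·12/12)
= 582.9107 · e^0.048800 = 582.9107 × 1.050010 = €612.06

€612.06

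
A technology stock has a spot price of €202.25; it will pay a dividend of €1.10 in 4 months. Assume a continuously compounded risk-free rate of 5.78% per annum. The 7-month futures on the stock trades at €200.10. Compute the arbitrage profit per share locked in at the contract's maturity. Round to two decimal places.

PV(dividends) I = 1.10·e^(−0.0578·4/12) = 1.0790
Fair futures F* = (S − I)·e^(rT) = (202.25 − 1.0790)·e^0.033717 = 201.1710 × 1.034292 = 208.0696
Market €200.10 < fair 208.0696: forward underpriced → reverse cash-and-carry (short the stock, invest proceeds at r, pay the dividends, go long the forward).
Profit at T = |F_mkt − F*| = |200.10 − 208.0696| = €7.97 per share

€7.97 per share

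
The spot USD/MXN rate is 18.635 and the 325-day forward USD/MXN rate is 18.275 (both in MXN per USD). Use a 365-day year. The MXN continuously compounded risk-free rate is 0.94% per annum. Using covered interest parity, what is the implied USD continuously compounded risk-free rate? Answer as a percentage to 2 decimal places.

F = S·e^((r_MXN − r_USD)T) ⇒ r_USD = r_MXN − ln(F/S)/T
ln(18.275/18.635) = -0.019508; /(325/365) = -0.021909
r_USD = 0.0094 + 0.021909 = 0.031309
r_USD = 3.13%

3.13%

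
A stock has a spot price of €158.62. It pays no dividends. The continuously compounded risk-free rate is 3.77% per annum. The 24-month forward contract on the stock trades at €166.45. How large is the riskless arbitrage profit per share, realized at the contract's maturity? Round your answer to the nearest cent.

€4.59 per share

Fair forward: F* = S·e^(carry·T), with carry = r = 0.0377
F* = 158.62 · e^(0.0377 × 24/12) = 158.62 · e^0.075400 = 158.62 × 1.078315 = €171.0423
Market €166.45 < fair €171.0423: forward underpriced → reverse cash-and-carry (short spot, go long the forward).
At maturity, profit = |F_mkt − F*| = |166.45 − 171.0423| = €4.59 per share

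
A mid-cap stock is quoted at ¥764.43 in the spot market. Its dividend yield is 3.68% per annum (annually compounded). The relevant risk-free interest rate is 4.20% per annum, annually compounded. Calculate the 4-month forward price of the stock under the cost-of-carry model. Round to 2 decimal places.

¥765.71

F = S · (1+r)^T / (1+q)^T
= 764.43 × 1.013808 / 1.012119 = 764.43 × 1.001669
F = ¥765.71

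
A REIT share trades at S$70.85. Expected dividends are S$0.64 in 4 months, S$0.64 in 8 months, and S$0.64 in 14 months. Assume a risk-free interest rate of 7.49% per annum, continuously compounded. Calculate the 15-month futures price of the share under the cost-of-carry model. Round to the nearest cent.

S$75.81

PV(dividends) I = 0.64·e^(−0.0749·4/12) + 0.64·e^(−0.0749·8/12) + 0.64·e^(−0.0749·14/12)
I = 0.6242 + 0.6088 + 0.5864 = 1.8194
F = (S − I)·e^(rT) = (70.85 − 1.8194) · e^(0.0749·15/12)
= 69.0306 · e^0.093625 = 69.0306 × 1.098148 = S$75.81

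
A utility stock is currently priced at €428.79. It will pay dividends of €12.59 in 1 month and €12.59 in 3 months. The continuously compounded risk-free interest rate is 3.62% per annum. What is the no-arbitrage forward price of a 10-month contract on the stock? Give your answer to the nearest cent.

€416.13

PV(dividends) I = 12.59·e^(−0.0362·1/12) + 12.59·e^(−0.0362·3/12)
I = 12.5521 + 12.4766 = 25.0287
F = (S − I)·e^(rT) = (428.79 − 25.0287) · e^(0.0362·10/12)
= 403.7613 · e^0.030167 = 403.7613 × 1.030627 = €416.13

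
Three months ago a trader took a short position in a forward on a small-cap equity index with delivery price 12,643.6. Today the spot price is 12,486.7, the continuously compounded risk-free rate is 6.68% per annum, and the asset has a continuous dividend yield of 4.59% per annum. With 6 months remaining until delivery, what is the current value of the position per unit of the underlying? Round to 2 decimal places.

Current fair forward for the remaining 6 months: F = S·e^((r − q)·T), (r − q) = 0.0668 − 0.0459 = 0.0209
F = 12486.7 · e^(0.0209 × 6/12) = 12486.7 × 1.01050479 = 12617.8702
Value of long forward = (F − K)·e^(−rT) = (12617.8702 − 12643.6) · e^(−0.0668·6/12)
= -25.7298 × 0.96715162 = -24.88
Short position value = −(long value) = 24.88

24.88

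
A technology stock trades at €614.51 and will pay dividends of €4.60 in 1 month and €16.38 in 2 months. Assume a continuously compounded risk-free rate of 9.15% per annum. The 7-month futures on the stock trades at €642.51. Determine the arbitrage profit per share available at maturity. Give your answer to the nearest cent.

PV(dividends) I = 4.60·e^(−0.0915·1/12) + 16.38·e^(−0.0915·2/12) = 20.6972
Fair futures F* = (S − I)·e^(rT) = (614.51 − 20.6972)·e^0.053375 = 593.8128 × 1.054825 = 626.3686
Market €642.51 > fair 626.3686: forward overpriced → cash-and-carry (borrow at r, buy the stock and collect the dividends, short the forward).
Profit at T = |F_mkt − F*| = |642.51 − 626.3686| = €16.14 per share

€16.14 per share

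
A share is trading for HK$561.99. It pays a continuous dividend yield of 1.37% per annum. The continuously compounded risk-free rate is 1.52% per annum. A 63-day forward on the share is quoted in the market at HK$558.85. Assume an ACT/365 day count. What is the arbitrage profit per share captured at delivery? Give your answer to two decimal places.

Fair forward: F* = S·e^(carry·T), with carry = (r − q) = 0.0152 − 0.0137 = 0.0015
F* = 561.99 · e^(0.0015 × 63/365) = 561.99 · e^0.000259 = 561.99 × 1.000259 = HK$562.1356
Market HK$558.85 < fair HK$562.1356: forward underpriced → reverse cash-and-carry (short spot, go long the forward).
At maturity, profit = |F_mkt − F*| = |558.85 − 562.1356| = HK$3.29 per share

HK$3.29 per share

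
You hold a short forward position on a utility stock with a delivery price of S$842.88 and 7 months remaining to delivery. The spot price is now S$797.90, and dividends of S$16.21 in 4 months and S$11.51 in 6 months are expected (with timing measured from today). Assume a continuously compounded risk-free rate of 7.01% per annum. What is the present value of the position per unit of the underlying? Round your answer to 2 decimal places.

PV(remaining dividends) I = 16.21·e^(−0.0701·4/12) + 11.51·e^(−0.0701·6/12) = 26.9492
Current forward F = (S − I)·e^(rT) = (797.90 − 26.9492)·e^(0.0701·7/12) = 770.9508 × 1.041739 = 803.1295
Value (long) = (F − K)·e^(−rT) = (803.1295 − 842.88) × 0.959933 = -38.1578
Short position value = −(long value) = S$38.16

S$38.16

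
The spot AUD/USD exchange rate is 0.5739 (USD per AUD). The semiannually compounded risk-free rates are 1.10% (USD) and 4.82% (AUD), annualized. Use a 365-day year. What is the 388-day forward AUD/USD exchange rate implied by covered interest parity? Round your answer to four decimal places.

0.5520

By covered interest parity, F = S · (1+r_USD/2)^(2T) / (1+r_AUD/2)^(2T)
= 0.5739 × 1.011729 / 1.051933 = 0.5739 × 0.961781
F = 0.5520 USD per AUD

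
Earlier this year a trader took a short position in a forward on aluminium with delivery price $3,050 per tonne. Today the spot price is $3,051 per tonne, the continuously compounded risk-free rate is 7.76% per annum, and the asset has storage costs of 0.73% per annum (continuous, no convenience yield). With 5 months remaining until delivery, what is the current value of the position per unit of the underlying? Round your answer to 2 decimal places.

Current fair forward for the remaining 5 months: F = S·e^((r + u)·T), (r + u) = 0.0776 + 0.0073 = 0.0849
F = 3051 · e^(0.0849 × 5/12) = 3051 × 1.03600814 = 3160.8608
Value of long forward = (F − K)·e^(−rT) = (3160.8608 − 3050) · e^(−0.0776·5/12)
= 110.8608 × 0.96818380 = 107.33
Short position value = −(long value) = -$107.33

-$107.33 per tonne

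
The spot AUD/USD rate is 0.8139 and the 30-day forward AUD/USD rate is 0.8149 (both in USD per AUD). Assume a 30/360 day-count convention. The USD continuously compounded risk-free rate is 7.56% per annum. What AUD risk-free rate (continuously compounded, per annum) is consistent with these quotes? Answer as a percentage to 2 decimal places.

F = S·e^((r_USD − r_AUD)T) ⇒ r_AUD = r_USD − ln(F/S)/T
ln(0.8149/0.8139) = 0.001228; /(30/360) = 0.014736
r_AUD = 0.0756 − 0.014736 = 0.060864
r_AUD = 6.09%

6.09%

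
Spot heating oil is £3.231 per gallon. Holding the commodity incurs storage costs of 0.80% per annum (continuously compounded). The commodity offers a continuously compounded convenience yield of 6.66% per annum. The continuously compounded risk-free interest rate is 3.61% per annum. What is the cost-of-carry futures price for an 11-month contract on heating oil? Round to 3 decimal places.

£3.165 per gallon

Net carry = r + u − y = 0.0361 + 0.0080 − 0.0666 = -0.0225
F = S·e^((r+u−y)T) = 3.231 · e^(-0.0225 × 11/12) = 3.231 · e^-0.020625
= 3.231 × 0.979586 = £3.165 per gallon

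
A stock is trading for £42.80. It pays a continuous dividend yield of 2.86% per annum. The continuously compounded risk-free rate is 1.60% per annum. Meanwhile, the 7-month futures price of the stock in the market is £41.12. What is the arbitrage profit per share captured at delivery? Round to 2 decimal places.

£1.37 per share

Fair futures: F* = S·e^(carry·T), with carry = (r − q) = 0.0160 − 0.0286 = -0.0126
F* = 42.80 · e^(-0.0126 × 7/12) = 42.80 · e^-0.007350 = 42.80 × 0.992677 = £42.4866
Market £41.12 < fair £42.4866: forward underpriced → reverse cash-and-carry (short spot, go long the forward).
At maturity, profit = |F_mkt − F*| = |41.12 − 42.4866| = £1.37 per share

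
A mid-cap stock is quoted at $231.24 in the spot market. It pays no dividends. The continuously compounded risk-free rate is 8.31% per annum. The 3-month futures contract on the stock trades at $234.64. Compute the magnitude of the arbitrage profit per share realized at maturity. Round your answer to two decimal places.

Fair futures: F* = S·e^(carry·T), with carry = r = 0.0831
F* = 231.24 · e^(0.0831 × 3/12) = 231.24 · e^0.020775 = 231.24 × 1.020992 = $236.0942
Market $234.64 < fair $236.0942: forward underpriced → reverse cash-and-carry (short spot, go long the forward).
At maturity, profit = |F_mkt − F*| = |234.64 − 236.0942| = $1.45 per share

$1.45 per share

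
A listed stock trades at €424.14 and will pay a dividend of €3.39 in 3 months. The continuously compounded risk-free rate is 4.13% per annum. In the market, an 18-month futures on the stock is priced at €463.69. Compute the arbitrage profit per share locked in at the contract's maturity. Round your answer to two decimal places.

€16.01 per share

PV(dividends) I = 3.39·e^(−0.0413·3/12) = 3.3552
Fair futures F* = (S − I)·e^(rT) = (424.14 − 3.3552)·e^0.061950 = 420.7848 × 1.063909 = 447.6767
Market €463.69 > fair 447.6767: forward overpriced → cash-and-carry (borrow at r, buy the stock and collect the dividends, short the forward).
Profit at T = |F_mkt − F*| = |463.69 − 447.6767| = €16.01 per share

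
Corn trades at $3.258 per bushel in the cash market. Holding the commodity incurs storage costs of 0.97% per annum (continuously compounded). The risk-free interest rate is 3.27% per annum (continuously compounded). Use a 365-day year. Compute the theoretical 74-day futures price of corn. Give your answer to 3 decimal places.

$3.286 per bushel

Net carry = r + u − y = 0.0327 + 0.0097 − 0.0000 = 0.0424
F = S·e^((r+u−y)T) = 3.258 · e^(0.0424 × 74/365) = 3.258 · e^0.008596
= 3.258 × 1.008633 = $3.286 per bushel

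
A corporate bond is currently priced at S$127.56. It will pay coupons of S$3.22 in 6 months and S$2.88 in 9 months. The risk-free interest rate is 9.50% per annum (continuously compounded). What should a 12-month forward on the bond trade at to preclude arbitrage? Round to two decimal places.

S$133.95

PV(coupons) I = 3.22·e^(−0.0950·6/12) + 2.88·e^(−0.0950·9/12)
I = 3.0706 + 2.6819 = 5.7525
F = (S − I)·e^(rT) = (127.56 − 5.7525) · e^(0.0950·12/12)
= 121.8075 · e^0.095000 = 121.8075 × 1.099659 = S$133.95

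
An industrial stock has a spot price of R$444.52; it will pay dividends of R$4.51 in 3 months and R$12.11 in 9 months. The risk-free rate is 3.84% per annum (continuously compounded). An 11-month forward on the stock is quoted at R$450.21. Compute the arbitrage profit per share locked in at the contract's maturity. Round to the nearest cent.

R$6.58 per share

PV(dividends) I = 4.51·e^(−0.0384·3/12) + 12.11·e^(−0.0384·9/12) = 16.2331
Fair forward F* = (S − I)·e^(rT) = (444.52 − 16.2331)·e^0.035200 = 428.2869 × 1.035827 = 443.6311
Market R$450.21 > fair 443.6311: forward overpriced → cash-and-carry (borrow at r, buy the stock and collect the dividends, short the forward).
Profit at T = |F_mkt − F*| = |450.21 − 443.6311| = R$6.58 per share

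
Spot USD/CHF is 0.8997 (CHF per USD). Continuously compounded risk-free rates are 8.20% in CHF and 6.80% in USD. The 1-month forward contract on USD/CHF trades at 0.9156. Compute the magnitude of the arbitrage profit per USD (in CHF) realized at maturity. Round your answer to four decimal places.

Fair forward: F* = S·e^(carry·T), with carry = (r_CHF − r_USD) = 0.0820 − 0.0680 = 0.0140
F* = 0.8997 · e^(0.0140 × 1/12) = 0.8997 · e^0.001167 = 0.8997 × 1.001168 = 0.9008
Market 0.9156 > fair 0.9008: forward overpriced → cash-and-carry (buy spot, short the forward).
At maturity, profit = |F_mkt − F*| = |0.9156 − 0.9008| = 0.0148 per USD (in CHF)

0.0148 per USD (in CHF)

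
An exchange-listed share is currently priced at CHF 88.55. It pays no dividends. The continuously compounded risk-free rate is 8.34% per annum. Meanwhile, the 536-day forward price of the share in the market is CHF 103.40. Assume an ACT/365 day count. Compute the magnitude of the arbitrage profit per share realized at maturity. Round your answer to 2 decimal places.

Fair forward: F* = S·e^(carry·T), with carry = r = 0.0834
F* = 88.55 · e^(0.0834 × 536/365) = 88.55 · e^0.122472 = 88.55 × 1.130287 = CHF 100.0869
Market CHF 103.40 > fair CHF 100.0869: forward overpriced → cash-and-carry (buy spot, short the forward).
At maturity, profit = |F_mkt − F*| = |103.40 − 100.0869| = CHF 3.31 per share

CHF 3.31 per share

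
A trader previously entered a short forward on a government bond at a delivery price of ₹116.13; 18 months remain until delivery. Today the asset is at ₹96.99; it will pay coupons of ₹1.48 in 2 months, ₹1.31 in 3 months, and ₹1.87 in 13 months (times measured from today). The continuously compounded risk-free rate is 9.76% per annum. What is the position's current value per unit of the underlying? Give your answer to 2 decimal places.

PV(remaining coupons) I = 1.48·e^(−0.0976·2/12) + 1.31·e^(−0.0976·3/12) + 1.87·e^(−0.0976·13/12) = 4.4169
Current forward F = (S − I)·e^(rT) = (96.99 − 4.4169)·e^(0.0976·18/12) = 92.5731 × 1.157659 = 107.1681
Value (long) = (F − K)·e^(−rT) = (107.1681 − 116.13) × 0.863812 = -7.7414
Short position value = −(long value) = ₹7.74

₹7.74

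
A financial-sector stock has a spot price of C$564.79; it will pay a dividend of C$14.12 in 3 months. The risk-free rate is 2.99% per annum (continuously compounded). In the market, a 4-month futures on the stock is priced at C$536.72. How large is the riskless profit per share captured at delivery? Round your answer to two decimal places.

PV(dividends) I = 14.12·e^(−0.0299·3/12) = 14.0148
Fair futures F* = (S − I)·e^(rT) = (564.79 − 14.0148)·e^0.009967 = 550.7752 × 1.010017 = 556.2923
Market C$536.72 < fair 556.2923: forward underpriced → reverse cash-and-carry (short the stock, invest proceeds at r, pay the dividends, go long the forward).
Profit at T = |F_mkt − F*| = |536.72 − 556.2923| = C$19.57 per share

C$19.57 per share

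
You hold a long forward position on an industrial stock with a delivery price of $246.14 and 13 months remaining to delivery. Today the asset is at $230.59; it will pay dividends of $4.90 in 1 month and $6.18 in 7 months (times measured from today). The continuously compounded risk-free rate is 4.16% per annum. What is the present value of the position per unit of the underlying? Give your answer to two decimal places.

PV(remaining dividends) I = 4.90·e^(−0.0416·1/12) + 6.18·e^(−0.0416·7/12) = 10.9149
Current forward F = (S − I)·e^(rT) = (230.59 − 10.9149)·e^(0.0416·13/12) = 219.6751 × 1.046098 = 229.8017
Value (long) = (F − K)·e^(−rT) = (229.8017 − 246.14) × 0.955934 = -15.6183
Value = -$15.62

-$15.62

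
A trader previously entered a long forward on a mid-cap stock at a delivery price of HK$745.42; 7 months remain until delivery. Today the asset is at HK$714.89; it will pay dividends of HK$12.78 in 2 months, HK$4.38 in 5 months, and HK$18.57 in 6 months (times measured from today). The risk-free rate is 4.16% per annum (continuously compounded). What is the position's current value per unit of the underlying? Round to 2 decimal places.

-HK$47.84

PV(remaining dividends) I = 12.78·e^(−0.0416·2/12) + 4.38·e^(−0.0416·5/12) + 18.57·e^(−0.0416·6/12) = 35.1842
Current forward F = (S − I)·e^(rT) = (714.89 − 35.1842)·e^(0.0416·7/12) = 679.7058 × 1.024563 = 696.4014
Value (long) = (F − K)·e^(−rT) = (696.4014 − 745.42) × 0.976025 = -47.8434
Value = -HK$47.84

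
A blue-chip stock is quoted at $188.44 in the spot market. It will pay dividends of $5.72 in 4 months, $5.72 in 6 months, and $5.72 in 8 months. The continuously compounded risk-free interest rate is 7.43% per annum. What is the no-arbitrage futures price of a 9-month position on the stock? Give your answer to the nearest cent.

PV(dividends) I = 5.72·e^(−0.0743·4/12) + 5.72·e^(−0.0743·6/12) + 5.72·e^(−0.0743·8/12)
I = 5.5801 + 5.5114 + 5.4436 = 16.5351
F = (S − I)·e^(rT) = (188.44 − 16.5351) · e^(0.0743·9/12)
= 171.9049 · e^0.055725 = 171.9049 × 1.057307 = $181.76

$181.76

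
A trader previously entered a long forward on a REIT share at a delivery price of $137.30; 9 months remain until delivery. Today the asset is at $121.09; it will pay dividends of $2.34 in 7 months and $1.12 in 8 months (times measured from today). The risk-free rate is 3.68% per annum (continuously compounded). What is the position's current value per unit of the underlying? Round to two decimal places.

PV(remaining dividends) I = 2.34·e^(−0.0368·7/12) + 1.12·e^(−0.0368·8/12) = 3.3832
Current forward F = (S − I)·e^(rT) = (121.09 − 3.3832)·e^(0.0368·9/12) = 117.7068 × 1.027984 = 121.0007
Value (long) = (F − K)·e^(−rT) = (121.0007 − 137.30) × 0.972777 = -15.8556
Value = -$15.86

-$15.86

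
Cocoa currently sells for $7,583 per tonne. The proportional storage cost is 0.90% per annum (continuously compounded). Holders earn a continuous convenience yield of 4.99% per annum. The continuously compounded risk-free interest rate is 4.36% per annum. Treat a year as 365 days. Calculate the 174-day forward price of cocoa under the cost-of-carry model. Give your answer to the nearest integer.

Net carry = r + u − y = 0.0436 + 0.0090 − 0.0499 = 0.0027
F = S·e^((r+u−y)T) = 7583 · e^(0.0027 × 174/365) = 7583 · e^0.001287
= 7583 × 1.001288 = $7,593 per tonne

$7,593 per tonne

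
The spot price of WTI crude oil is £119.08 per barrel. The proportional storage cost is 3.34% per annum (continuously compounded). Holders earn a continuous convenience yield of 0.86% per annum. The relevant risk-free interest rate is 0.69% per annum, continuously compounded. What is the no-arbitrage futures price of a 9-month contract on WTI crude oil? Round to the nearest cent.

Net carry = r + u − y = 0.0069 + 0.0334 − 0.0086 = 0.0317
F = S·e^((r+u−y)T) = 119.08 · e^(0.0317 × 9/12) = 119.08 · e^0.023775
= 119.08 × 1.024060 = £121.95 per barrel

£121.95 per barrel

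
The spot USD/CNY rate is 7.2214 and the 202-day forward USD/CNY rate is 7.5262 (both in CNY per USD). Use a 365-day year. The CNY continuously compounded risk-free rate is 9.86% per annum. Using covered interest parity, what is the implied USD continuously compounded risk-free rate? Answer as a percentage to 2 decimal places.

F = S·e^((r_CNY − r_USD)T) ⇒ r_USD = r_CNY − ln(F/S)/T
ln(7.5262/7.2214) = 0.041341; /(202/365) = 0.074700
r_USD = 0.0986 − 0.074700 = 0.023900
r_USD = 2.39%

2.39%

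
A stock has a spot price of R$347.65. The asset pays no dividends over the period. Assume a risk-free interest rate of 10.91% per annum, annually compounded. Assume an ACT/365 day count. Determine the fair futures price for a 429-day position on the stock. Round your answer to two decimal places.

F = S · (1+r)^T
= 347.65 × 1.129421
F = R$392.64

R$392.64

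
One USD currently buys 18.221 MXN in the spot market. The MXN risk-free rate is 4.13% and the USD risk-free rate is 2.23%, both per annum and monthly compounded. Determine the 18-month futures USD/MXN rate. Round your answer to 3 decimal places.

By covered interest parity, F = S · (1+r_MXN/12)^(12T) / (1+r_USD/12)^(12T)
= 18.221 × 1.063796 / 1.033984 = 18.221 × 1.028832
F = 18.746 MXN per USD

18.746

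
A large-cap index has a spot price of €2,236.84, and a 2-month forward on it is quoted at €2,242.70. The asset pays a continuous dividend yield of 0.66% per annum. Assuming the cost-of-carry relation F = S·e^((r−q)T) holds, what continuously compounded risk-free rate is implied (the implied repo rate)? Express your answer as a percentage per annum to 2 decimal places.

2.23%

From F = S·e^((r−q)T): (r − q) = ln(F/S)/T
ln(2242.70/2236.84) = ln(1.002620) = 0.002617
(r − q) = 0.002617 / (2/12) = 0.015702
r = ln(F/S)/T + q = 0.015702 + 0.0066 = 0.022302
r = 2.23%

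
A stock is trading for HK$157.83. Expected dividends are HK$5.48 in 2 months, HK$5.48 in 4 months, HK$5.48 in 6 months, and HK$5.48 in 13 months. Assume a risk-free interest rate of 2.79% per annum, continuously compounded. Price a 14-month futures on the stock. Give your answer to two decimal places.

HK$140.73

PV(dividends) I = 5.48·e^(−0.0279·2/12) + 5.48·e^(−0.0279·4/12) + 5.48·e^(−0.0279·6/12) + 5.48·e^(−0.0279·13/12)
I = 5.4546 + 5.4293 + 5.4041 + 5.3168 = 21.6048
F = (S − I)·e^(rT) = (157.83 − 21.6048) · e^(0.0279·14/12)
= 136.2252 · e^0.032550 = 136.2252 × 1.033086 = HK$140.73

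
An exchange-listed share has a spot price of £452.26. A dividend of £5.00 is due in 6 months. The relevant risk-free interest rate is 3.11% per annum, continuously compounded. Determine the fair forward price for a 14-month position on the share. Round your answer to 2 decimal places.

PV(dividends) I = 5.00·e^(−0.0311·6/12)
I = 4.9229
F = (S − I)·e^(rT) = (452.26 − 4.9229) · e^(0.0311·14/12)
= 447.3371 · e^0.036283 = 447.3371 × 1.036949 = £463.87

£463.87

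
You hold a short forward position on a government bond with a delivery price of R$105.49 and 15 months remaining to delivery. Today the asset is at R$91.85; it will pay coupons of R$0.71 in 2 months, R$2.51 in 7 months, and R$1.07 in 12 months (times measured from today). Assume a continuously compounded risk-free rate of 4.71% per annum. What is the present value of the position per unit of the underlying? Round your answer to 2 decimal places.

PV(remaining coupons) I = 0.71·e^(−0.0471·2/12) + 2.51·e^(−0.0471·7/12) + 1.07·e^(−0.0471·12/12) = 4.1672
Current forward F = (S − I)·e^(rT) = (91.85 − 4.1672)·e^(0.0471·15/12) = 87.6828 × 1.060643 = 93.0001
Value (long) = (F − K)·e^(−rT) = (93.0001 − 105.49) × 0.942825 = -11.7758
Short position value = −(long value) = R$11.78

R$11.78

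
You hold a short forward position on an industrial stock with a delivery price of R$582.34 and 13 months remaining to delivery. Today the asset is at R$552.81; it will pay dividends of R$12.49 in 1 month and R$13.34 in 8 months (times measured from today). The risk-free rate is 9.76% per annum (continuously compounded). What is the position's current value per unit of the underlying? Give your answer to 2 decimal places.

-R$4.01

PV(remaining dividends) I = 12.49·e^(−0.0976·1/12) + 13.34·e^(−0.0976·8/12) = 24.8885
Current forward F = (S − I)·e^(rT) = (552.81 − 24.8885)·e^(0.0976·13/12) = 527.9215 × 1.111525 = 586.7979
Value (long) = (F − K)·e^(−rT) = (586.7979 − 582.34) × 0.899665 = 4.0106
Short position value = −(long value) = -R$4.01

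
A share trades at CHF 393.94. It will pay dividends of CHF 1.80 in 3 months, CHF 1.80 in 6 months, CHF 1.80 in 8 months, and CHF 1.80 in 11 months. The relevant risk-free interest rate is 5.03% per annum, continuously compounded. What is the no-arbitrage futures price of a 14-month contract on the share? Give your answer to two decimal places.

CHF 410.33

PV(dividends) I = 1.80·e^(−0.0503·3/12) + 1.80·e^(−0.0503·6/12) + 1.80·e^(−0.0503·8/12) + 1.80·e^(−0.0503·11/12)
I = 1.7775 + 1.7553 + 1.7406 + 1.7189 = 6.9923
F = (S − I)·e^(rT) = (393.94 − 6.9923) · e^(0.0503·14/12)
= 386.9477 · e^0.058683 = 386.9477 × 1.060439 = CHF 410.33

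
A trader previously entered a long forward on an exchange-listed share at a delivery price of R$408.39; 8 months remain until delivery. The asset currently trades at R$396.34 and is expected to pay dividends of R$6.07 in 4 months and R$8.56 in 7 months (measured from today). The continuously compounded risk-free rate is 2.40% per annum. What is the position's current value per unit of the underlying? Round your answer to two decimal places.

-R$20.03

PV(remaining dividends) I = 6.07·e^(−0.0240·4/12) + 8.56·e^(−0.0240·7/12) = 14.4626
Current forward F = (S − I)·e^(rT) = (396.34 − 14.4626)·e^(0.0240·8/12) = 381.8774 × 1.016129 = 388.0367
Value (long) = (F − K)·e^(−rT) = (388.0367 − 408.39) × 0.984127 = -20.0302
Value = -R$20.03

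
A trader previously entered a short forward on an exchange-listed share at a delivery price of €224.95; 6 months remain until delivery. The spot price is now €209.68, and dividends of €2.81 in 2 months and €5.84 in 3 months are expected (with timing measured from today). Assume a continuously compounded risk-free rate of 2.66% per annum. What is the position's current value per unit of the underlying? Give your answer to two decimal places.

PV(remaining dividends) I = 2.81·e^(−0.0266·2/12) + 5.84·e^(−0.0266·3/12) = 8.5989
Current forward F = (S − I)·e^(rT) = (209.68 − 8.5989)·e^(0.0266·6/12) = 201.0811 × 1.013389 = 203.7734
Value (long) = (F − K)·e^(−rT) = (203.7734 − 224.95) × 0.986788 = -20.8968
Short position value = −(long value) = €20.90

€20.90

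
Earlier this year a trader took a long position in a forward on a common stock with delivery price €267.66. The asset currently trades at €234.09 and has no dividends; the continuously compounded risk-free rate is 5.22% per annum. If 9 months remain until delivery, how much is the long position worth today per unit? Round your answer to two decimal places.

Current fair forward for the remaining 9 months: F = S·e^(r·T), r = 0.0522
F = 234.09 · e^(0.0522 × 9/12) = 234.09 × 1.039926 = 243.4363
Value of long forward = (F − K)·e^(−rT) = (243.4363 − 267.66) · e^(−0.0522·9/12)
= -24.2237 × 0.961606 = -23.29

-€23.29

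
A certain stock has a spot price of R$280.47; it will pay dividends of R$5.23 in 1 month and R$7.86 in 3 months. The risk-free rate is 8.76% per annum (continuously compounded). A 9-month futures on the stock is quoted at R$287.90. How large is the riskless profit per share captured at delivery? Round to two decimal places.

PV(dividends) I = 5.23·e^(−0.0876·1/12) + 7.86·e^(−0.0876·3/12) = 12.8817
Fair futures F* = (S − I)·e^(rT) = (280.47 − 12.8817)·e^0.065700 = 267.5883 × 1.067906 = 285.7592
Market R$287.90 > fair 285.7592: forward overpriced → cash-and-carry (borrow at r, buy the stock and collect the dividends, short the forward).
Profit at T = |F_mkt − F*| = |287.90 − 285.7592| = R$2.14 per share

R$2.14 per share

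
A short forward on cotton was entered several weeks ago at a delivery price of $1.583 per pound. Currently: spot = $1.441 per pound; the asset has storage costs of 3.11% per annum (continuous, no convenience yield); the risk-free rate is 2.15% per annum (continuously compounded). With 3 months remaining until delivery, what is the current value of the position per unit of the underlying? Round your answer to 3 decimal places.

Current fair forward for the remaining 3 months: F = S·e^((r + u)·T), (r + u) = 0.0215 + 0.0311 = 0.0526
F = 1.441 · e^(0.0526 × 3/12) = 1.441 × 1.013237 = 1.4601
Value of long forward = (F − K)·e^(−rT) = (1.4601 − 1.583) · e^(−0.0215·3/12)
= -0.1229 × 0.994639 = -0.122
Short position value = −(long value) = $0.122

$0.122 per pound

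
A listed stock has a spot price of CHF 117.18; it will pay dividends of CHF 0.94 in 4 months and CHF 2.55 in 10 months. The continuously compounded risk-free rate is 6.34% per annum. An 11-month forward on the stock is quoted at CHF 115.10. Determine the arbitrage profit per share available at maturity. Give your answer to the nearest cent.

CHF 5.55 per share

PV(dividends) I = 0.94·e^(−0.0634·4/12) + 2.55·e^(−0.0634·10/12) = 3.3391
Fair forward F* = (S − I)·e^(rT) = (117.18 − 3.3391)·e^0.058117 = 113.8409 × 1.059839 = 120.6530
Market CHF 115.10 < fair 120.6530: forward underpriced → reverse cash-and-carry (short the stock, invest proceeds at r, pay the dividends, go long the forward).
Profit at T = |F_mkt − F*| = |115.10 − 120.6530| = CHF 5.55 per share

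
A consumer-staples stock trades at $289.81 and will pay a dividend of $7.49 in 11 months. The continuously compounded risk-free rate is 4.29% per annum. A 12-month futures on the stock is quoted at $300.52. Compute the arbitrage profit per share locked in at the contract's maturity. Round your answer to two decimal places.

PV(dividends) I = 7.49·e^(−0.0429·11/12) = 7.2012
Fair futures F* = (S − I)·e^(rT) = (289.81 − 7.2012)·e^0.042900 = 282.6088 × 1.043834 = 294.9967
Market $300.52 > fair 294.9967: forward overpriced → cash-and-carry (borrow at r, buy the stock and collect the dividends, short the forward).
Profit at T = |F_mkt − F*| = |300.52 − 294.9967| = $5.52 per share

$5.52 per share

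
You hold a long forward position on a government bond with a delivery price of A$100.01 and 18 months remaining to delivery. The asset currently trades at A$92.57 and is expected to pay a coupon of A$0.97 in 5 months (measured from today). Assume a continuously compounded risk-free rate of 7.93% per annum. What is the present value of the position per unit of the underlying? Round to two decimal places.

PV(remaining coupons) I = 0.97·e^(−0.0793·5/12) = 0.9385
Current forward F = (S − I)·e^(rT) = (92.57 − 0.9385)·e^(0.0793·18/12) = 91.6315 × 1.126314 = 103.2058
Value (long) = (F − K)·e^(−rT) = (103.2058 − 100.01) × 0.887852 = 2.8374
Value = A$2.84

A$2.84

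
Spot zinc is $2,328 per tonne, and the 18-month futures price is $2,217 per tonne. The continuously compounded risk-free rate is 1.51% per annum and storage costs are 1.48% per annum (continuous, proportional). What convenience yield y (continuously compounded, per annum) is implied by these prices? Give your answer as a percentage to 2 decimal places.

F = S·e^((r+u−y)T) ⇒ (r+u−y) = ln(F/S)/T
ln(2217/2328) = -0.048855; /T ⇒ -0.032570
y = r + u − ln(F/S)/T = 0.0151 + 0.0148 + 0.032570 = 0.062470
y = 6.25%

6.25%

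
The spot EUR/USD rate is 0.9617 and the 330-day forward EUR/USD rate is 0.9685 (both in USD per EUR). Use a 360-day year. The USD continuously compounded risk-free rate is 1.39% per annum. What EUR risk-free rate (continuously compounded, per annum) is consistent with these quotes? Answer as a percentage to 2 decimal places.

0.62%

F = S·e^((r_USD − r_EUR)T) ⇒ r_EUR = r_USD − ln(F/S)/T
ln(0.9685/0.9617) = 0.007046; /(330/360) = 0.007687
r_EUR = 0.0139 − 0.007687 = 0.006213
r_EUR = 0.62%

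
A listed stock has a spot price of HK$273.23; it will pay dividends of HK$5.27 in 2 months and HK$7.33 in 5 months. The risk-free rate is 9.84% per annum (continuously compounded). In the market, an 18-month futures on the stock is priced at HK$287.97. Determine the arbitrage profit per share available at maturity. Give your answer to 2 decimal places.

HK$14.55 per share

PV(dividends) I = 5.27·e^(−0.0984·2/12) + 7.33·e^(−0.0984·5/12) = 12.2198
Fair futures F* = (S − I)·e^(rT) = (273.23 − 12.2198)·e^0.147600 = 261.0102 × 1.159049 = 302.5236
Market HK$287.97 < fair 302.5236: forward underpriced → reverse cash-and-carry (short the stock, invest proceeds at r, pay the dividends, go long the forward).
Profit at T = |F_mkt − F*| = |287.97 − 302.5236| = HK$14.55 per share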